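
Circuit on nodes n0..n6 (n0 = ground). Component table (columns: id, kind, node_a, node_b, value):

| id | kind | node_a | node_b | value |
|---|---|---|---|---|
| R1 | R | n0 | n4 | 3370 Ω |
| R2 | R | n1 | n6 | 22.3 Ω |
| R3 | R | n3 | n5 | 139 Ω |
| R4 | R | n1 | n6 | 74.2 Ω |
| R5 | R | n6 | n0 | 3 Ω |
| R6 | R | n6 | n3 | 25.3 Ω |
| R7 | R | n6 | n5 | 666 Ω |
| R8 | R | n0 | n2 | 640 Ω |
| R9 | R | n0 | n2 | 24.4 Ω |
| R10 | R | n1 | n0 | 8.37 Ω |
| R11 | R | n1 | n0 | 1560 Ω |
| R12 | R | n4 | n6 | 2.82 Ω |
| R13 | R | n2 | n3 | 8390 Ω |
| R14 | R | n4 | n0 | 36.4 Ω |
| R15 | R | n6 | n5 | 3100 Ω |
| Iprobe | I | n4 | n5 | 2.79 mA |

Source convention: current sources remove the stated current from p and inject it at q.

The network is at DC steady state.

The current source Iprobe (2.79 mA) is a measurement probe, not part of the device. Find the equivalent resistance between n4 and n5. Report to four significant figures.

MNA unknowns: 6 node voltages V₁..V_6
R1: Y=0.0002967 on G[0,4]
R2: Y=0.04484 on G[1,6]
R3: Y=0.007194 on G[3,5]
R4: Y=0.01348 on G[1,6]
R5: Y=0.3333 on G[6,0]
R6: Y=0.03953 on G[6,3]
R7: Y=0.001502 on G[6,5]
R8: Y=0.001563 on G[0,2]
R9: Y=0.04098 on G[0,2]
R10: Y=0.1195 on G[1,0]
R11: Y=0.0006410 on G[1,0]
R12: Y=0.3546 on G[4,6]
R13: Y=0.0001192 on G[2,3]
R14: Y=0.02747 on G[4,0]
R15: Y=0.0003226 on G[6,5]
Iprobe: z[4]−=0.00279, z[5]+=0.00279
solve → V1=0.0001609, V2=0.0001527, V3=0.05464, V4=-0.006840, V5=0.3531, V6=0.0004923

R_eq = 129.0 Ω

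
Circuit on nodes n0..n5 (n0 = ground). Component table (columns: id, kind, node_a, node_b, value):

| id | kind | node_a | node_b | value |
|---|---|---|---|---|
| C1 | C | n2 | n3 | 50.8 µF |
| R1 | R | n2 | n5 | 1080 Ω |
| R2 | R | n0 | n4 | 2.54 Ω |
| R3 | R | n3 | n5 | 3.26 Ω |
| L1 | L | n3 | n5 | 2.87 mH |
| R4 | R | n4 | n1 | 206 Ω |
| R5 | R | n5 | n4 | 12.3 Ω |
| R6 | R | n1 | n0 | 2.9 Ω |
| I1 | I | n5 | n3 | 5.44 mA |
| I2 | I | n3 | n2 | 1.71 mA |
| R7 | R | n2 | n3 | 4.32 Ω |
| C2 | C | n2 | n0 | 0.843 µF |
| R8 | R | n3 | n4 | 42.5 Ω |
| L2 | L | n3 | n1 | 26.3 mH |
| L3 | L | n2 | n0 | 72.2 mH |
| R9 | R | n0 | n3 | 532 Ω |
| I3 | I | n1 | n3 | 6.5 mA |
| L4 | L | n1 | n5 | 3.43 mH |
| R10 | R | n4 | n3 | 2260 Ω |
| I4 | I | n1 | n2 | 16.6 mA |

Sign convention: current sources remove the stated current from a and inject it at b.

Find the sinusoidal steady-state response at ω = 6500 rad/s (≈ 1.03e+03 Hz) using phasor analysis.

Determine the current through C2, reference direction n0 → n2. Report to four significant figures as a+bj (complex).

0.0004708-0.001446j A

Element admittances at ω=6500 rad/s:
  Y(C1) = 0.000+0.3302j S between n2,n3
  Y(R1) = 0.0009259+0.000j S between n2,n5
  Y(R2) = 0.3937+0.000j S between n0,n4
  Y(R3) = 0.3067+0.000j S between n3,n5
  Y(L1) = 0.000-0.05360j S between n3,n5
  Y(R4) = 0.004854+0.000j S between n4,n1
  Y(R5) = 0.08130+0.000j S between n5,n4
  Y(R6) = 0.3448+0.000j S between n1,n0
  I1: injects 0.00544 A into n3 (from n5)
  I2: injects 0.00171 A into n2 (from n3)
  Y(R7) = 0.2315+0.000j S between n2,n3
  Y(C2) = 0.000+0.005479j S between n2,n0
  Y(R8) = 0.02353+0.000j S between n3,n4
  Y(L2) = 0.000-0.005850j S between n3,n1
  Y(L3) = 0.000-0.002131j S between n2,n0
  Y(R9) = 0.001880+0.000j S between n0,n3
  I3: injects 0.0065 A into n3 (from n1)
  Y(L4) = 0.000-0.04485j S between n1,n5
  Y(R10) = 0.0004425+0.000j S between n4,n3
  I4: injects 0.0166 A into n2 (from n1)
Assemble and solve the 5×5 MNA system:
  V(n1)=-0.04375-0.03142j  V(n2)=0.2639+0.08592j  V(n3)=0.2393+0.1247j  V(n4)=0.03791+0.02468j  V(n5)=0.1670+0.1180j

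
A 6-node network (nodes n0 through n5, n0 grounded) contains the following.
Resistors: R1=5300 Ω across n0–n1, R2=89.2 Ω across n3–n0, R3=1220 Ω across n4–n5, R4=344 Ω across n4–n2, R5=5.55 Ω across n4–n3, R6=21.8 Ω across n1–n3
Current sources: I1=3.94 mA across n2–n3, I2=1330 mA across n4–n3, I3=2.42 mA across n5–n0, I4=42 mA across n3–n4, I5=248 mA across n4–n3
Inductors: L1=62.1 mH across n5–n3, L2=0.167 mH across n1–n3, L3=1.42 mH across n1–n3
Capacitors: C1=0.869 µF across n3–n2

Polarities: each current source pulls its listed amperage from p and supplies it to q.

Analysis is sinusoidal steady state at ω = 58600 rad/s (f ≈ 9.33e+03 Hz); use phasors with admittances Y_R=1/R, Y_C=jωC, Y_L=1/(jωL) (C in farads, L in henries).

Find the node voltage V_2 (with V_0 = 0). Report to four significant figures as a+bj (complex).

Element admittances at ω=58600 rad/s:
  Y(R1) = 0.0001887+0.000j S between n0,n1
  I1: injects 0.00394 A into n3 (from n2)
  I2: injects 1.33 A into n3 (from n4)
  Y(L1) = 0.000-0.0002748j S between n5,n3
  Y(R2) = 0.01121+0.000j S between n3,n0
  Y(R3) = 0.0008197+0.000j S between n4,n5
  Y(C1) = 0.000+0.05092j S between n3,n2
  Y(R4) = 0.002907+0.000j S between n4,n2
  I3: injects 0.00242 A into n0 (from n5)
  Y(R5) = 0.1802+0.000j S between n4,n3
  Y(L2) = 0.000-0.1022j S between n1,n3
  I4: injects 0.042 A into n4 (from n3)
  Y(R6) = 0.04587+0.000j S between n1,n3
  Y(L3) = 0.000-0.01202j S between n1,n3
  I5: injects 0.248 A into n3 (from n4)
Assemble and solve the 5×5 MNA system:
  V(n1)=-0.2122+0.0002967j  V(n2)=-0.2443+0.5549j  V(n3)=-0.2123-4.993e-06j  V(n4)=-8.610-0.006506j  V(n5)=-10.41-3.427j

-0.2443+0.5549j V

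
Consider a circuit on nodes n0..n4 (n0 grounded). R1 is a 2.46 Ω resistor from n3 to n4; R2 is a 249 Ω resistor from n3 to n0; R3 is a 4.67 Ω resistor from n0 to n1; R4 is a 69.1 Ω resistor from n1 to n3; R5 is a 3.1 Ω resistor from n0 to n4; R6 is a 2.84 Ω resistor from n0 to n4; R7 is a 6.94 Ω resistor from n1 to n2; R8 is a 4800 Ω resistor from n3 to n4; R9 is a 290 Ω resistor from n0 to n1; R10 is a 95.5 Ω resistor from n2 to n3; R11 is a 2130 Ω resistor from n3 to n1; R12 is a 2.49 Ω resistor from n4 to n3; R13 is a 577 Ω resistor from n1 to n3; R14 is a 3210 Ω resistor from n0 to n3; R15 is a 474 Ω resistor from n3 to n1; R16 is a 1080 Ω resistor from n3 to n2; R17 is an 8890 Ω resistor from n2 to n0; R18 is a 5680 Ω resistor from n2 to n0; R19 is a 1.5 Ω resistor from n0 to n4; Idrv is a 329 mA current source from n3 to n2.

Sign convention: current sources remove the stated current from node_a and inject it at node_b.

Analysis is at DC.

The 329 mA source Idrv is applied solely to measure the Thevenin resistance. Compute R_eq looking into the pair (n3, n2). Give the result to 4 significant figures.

R_eq = 11.13 Ω

Element admittances at DC:
  Y(R1) = 0.4065 S between n3,n4
  Y(R2) = 0.004016 S between n3,n0
  Y(R3) = 0.2141 S between n0,n1
  Y(R4) = 0.01447 S between n1,n3
  Y(R5) = 0.3226 S between n0,n4
  Y(R6) = 0.3521 S between n0,n4
  Y(R7) = 0.1441 S between n1,n2
  Y(R8) = 0.0002083 S between n3,n4
  Y(R9) = 0.003448 S between n0,n1
  Y(R10) = 0.01047 S between n2,n3
  Y(R11) = 0.0004695 S between n3,n1
  Y(R12) = 0.4016 S between n4,n3
  Y(R13) = 0.001733 S between n1,n3
  Y(R14) = 0.0003115 S between n0,n3
  Y(R15) = 0.002110 S between n3,n1
  Y(R16) = 0.0009259 S between n3,n2
  Y(R17) = 0.0001125 S between n2,n0
  Y(R18) = 0.0001761 S between n2,n0
  Y(R19) = 0.6667 S between n0,n4
  Idrv: injects 0.329 A into n2 (from n3)
Assemble and solve the 4×4 MNA system:
  V(n1)=1.172  V(n2)=3.159  V(n3)=-0.5029  V(n4)=-0.1891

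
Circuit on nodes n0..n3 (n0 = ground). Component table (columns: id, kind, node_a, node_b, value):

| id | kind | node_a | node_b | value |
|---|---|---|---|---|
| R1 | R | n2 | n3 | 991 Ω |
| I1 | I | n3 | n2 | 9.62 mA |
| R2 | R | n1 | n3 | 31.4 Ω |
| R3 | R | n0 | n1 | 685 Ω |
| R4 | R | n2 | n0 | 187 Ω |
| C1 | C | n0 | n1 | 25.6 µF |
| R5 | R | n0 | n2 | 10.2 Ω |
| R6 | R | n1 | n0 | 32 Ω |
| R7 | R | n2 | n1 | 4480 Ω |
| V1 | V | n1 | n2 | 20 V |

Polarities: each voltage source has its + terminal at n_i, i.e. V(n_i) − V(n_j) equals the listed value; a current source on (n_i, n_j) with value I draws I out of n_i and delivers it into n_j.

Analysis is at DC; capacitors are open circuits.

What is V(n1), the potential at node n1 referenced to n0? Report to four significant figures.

Element admittances at DC:
  Y(R1) = 0.001009 S between n2,n3
  I1: injects 0.00962 A into n2 (from n3)
  Y(R2) = 0.03185 S between n1,n3
  Y(R3) = 0.001460 S between n0,n1
  Y(R4) = 0.005348 S between n2,n0
  Y(C1) = 0.000 S between n0,n1
  Y(R5) = 0.09804 S between n0,n2
  Y(R6) = 0.03125 S between n1,n0
  Y(R7) = 0.0002232 S between n2,n1
  V1: constraint V(n1)−V(n2) = 20
Assemble and solve the 4×4 MNA system:
  V(n1)=15.19  V(n2)=-4.807  V(n3)=14.29
  i(V1)=-0.5303

15.19 V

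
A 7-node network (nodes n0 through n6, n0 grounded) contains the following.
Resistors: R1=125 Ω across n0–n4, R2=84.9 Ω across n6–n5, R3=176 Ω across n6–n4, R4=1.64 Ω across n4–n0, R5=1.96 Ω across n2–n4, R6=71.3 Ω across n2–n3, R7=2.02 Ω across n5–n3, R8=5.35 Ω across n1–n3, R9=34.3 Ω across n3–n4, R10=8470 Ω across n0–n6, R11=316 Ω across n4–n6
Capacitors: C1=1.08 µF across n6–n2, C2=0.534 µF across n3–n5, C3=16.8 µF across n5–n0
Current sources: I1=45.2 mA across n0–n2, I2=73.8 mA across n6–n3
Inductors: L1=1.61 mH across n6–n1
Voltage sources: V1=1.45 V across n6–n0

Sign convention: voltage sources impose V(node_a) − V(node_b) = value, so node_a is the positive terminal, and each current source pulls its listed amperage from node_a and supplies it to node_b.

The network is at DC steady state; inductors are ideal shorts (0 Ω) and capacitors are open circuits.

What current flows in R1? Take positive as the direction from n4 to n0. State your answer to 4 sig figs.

0.001465 A

Element admittances at DC:
  Y(R1) = 0.008000 S between n0,n4
  Y(R2) = 0.01178 S between n6,n5
  Y(C1) = 0.000 S between n6,n2
  Y(R3) = 0.005682 S between n6,n4
  Y(R4) = 0.6098 S between n4,n0
  I1: injects 0.0452 A into n2 (from n0)
  Y(R5) = 0.5102 S between n2,n4
  Y(R6) = 0.01403 S between n2,n3
  Y(R7) = 0.4950 S between n5,n3
  Y(C2) = 0.000 S between n3,n5
  Y(R8) = 0.1869 S between n1,n3
  Y(C3) = 0.000 S between n5,n0
  Y(R9) = 0.02915 S between n3,n4
  L1: short n6↔n1 (DC inductor)
  I2: injects 0.0738 A into n3 (from n6)
  Y(R10) = 0.0001181 S between n0,n6
  Y(R11) = 0.003165 S between n4,n6
  V1: constraint V(n6)−V(n0) = 1.45
Assemble and solve the 8×8 MNA system:
  V(n1)=1.450  V(n2)=0.3055  V(n3)=1.536  V(n4)=0.1831  V(n5)=1.534  V(n6)=1.450
  i(L1)=-0.01610  i(V1)=-0.06809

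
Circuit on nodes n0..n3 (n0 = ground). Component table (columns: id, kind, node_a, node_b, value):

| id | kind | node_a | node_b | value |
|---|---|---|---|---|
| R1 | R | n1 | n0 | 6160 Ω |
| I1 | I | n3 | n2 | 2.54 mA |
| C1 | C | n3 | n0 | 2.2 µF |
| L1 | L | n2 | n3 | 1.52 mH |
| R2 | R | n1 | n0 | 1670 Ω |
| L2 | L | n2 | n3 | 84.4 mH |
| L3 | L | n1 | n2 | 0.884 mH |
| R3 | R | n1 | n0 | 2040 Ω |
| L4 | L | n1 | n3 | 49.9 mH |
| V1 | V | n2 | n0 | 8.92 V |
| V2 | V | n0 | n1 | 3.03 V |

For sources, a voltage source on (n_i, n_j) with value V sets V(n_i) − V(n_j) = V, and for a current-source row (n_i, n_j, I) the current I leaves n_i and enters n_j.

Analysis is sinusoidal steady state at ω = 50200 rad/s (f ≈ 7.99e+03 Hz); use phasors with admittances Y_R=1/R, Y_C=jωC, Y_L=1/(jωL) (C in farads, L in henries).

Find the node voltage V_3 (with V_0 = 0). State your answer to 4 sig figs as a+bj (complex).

Apply KCL at each of the 3 non-ground nodes and solve the resulting linear system.
Node n1: branches {R1, R2, L3, R3, L4, V2} → V_1 = -3.030+0.000j
Node n2: branches {I1, L1, L2, L3, V1} → V_2 = 8.920+0.000j
Node n3: branches {I1, C1, L1, L2, L4} → V_3 = -1.218+0.02627j
Source currents: i(V1)=0.002890+0.4045j, i(V2)=-0.003802+0.2700j

-1.218+0.02627j V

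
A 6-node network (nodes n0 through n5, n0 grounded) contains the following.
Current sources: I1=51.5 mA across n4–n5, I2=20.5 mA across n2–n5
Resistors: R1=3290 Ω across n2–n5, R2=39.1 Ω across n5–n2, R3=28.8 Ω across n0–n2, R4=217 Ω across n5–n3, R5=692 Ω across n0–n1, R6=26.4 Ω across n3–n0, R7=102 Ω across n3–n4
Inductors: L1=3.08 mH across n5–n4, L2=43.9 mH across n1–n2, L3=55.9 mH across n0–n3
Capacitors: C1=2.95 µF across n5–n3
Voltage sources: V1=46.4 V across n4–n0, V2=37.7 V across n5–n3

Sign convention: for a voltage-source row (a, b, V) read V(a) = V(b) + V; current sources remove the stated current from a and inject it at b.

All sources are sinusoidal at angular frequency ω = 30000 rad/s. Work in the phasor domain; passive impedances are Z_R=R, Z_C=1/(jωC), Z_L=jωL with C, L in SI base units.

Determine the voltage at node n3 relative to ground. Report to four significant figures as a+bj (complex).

Apply KCL at each of the 5 non-ground nodes and solve the resulting linear system.
Node n1: branches {L2, R5} → V_1 = 3.153-6.494j
Node n2: branches {R1, I2, R2, R3, L2} → V_2 = 15.51-0.4928j
Node n3: branches {L3, C1, R4, R6, R7, V2} → V_3 = -0.4078-1.517j
Node n4: branches {I1, L1, R7, V1} → V_4 = 46.40+0.000j
Node n5: branches {I1, R1, L1, I2, R2, C1, R4, V2} → V_5 = 37.29-1.517j
Source currents: i(V1)=-0.5268+0.08370j, i(V2)=-0.6490-3.409j

-0.4078-1.517j V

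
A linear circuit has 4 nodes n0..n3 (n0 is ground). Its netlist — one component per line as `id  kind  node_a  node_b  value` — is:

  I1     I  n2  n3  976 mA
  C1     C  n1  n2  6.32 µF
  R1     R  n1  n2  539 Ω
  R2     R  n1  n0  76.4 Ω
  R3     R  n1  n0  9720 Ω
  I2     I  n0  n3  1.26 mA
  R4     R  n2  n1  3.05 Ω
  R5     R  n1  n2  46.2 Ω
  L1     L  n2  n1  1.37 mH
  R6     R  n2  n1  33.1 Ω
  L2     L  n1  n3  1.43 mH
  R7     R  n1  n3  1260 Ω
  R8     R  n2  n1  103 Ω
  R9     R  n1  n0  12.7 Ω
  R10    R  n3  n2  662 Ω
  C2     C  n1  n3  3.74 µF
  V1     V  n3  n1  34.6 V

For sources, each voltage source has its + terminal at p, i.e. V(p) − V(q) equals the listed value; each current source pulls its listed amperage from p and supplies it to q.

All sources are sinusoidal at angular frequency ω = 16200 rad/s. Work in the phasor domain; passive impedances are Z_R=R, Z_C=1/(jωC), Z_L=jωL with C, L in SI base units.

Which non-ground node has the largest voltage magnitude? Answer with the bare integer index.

3

Element admittances at ω=16200 rad/s:
  I1: injects 0.976 A into n3 (from n2)
  Y(C1) = 0.000+0.1024j S between n1,n2
  Y(R1) = 0.001855+0.000j S between n1,n2
  Y(R2) = 0.01309+0.000j S between n1,n0
  Y(R3) = 0.0001029+0.000j S between n1,n0
  I2: injects 0.00126 A into n3 (from n0)
  Y(R4) = 0.3279+0.000j S between n2,n1
  Y(R5) = 0.02165+0.000j S between n1,n2
  Y(L1) = 0.000-0.04506j S between n2,n1
  Y(R6) = 0.03021+0.000j S between n2,n1
  Y(L2) = 0.000-0.04317j S between n1,n3
  Y(R7) = 0.0007937+0.000j S between n1,n3
  Y(R8) = 0.009709+0.000j S between n2,n1
  Y(R9) = 0.07874+0.000j S between n1,n0
  Y(R10) = 0.001511+0.000j S between n3,n2
  Y(C2) = 0.000+0.06059j S between n1,n3
  V1: constraint V(n3)−V(n1) = 34.6
Assemble and solve the 4×4 MNA system:
  V(n1)=0.01371+0.000j  V(n2)=-2.289+0.3361j  V(n3)=34.61+0.000j
  i(V1)=0.8941-0.6023j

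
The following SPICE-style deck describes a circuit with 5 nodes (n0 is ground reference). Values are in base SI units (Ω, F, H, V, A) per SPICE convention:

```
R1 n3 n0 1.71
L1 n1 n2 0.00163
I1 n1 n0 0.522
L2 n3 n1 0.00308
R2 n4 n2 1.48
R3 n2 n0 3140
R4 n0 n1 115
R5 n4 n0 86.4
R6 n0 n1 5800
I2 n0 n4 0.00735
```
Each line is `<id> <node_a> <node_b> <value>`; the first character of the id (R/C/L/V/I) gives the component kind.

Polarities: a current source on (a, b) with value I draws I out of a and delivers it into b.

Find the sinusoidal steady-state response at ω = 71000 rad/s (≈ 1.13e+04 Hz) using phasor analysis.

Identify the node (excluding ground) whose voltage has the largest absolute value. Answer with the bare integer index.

Element admittances at ω=71000 rad/s:
  Y(R1) = 0.5848+0.000j S between n3,n0
  Y(L1) = 0.000-0.008641j S between n1,n2
  I1: injects 0.522 A into n0 (from n1)
  Y(L2) = 0.000-0.004573j S between n3,n1
  Y(R2) = 0.6757+0.000j S between n4,n2
  Y(R3) = 0.0003185+0.000j S between n2,n0
  Y(R4) = 0.008696+0.000j S between n0,n1
  Y(R5) = 0.01157+0.000j S between n4,n0
  Y(R6) = 0.0001724+0.000j S between n0,n1
  I2: injects 0.00735 A into n4 (from n0)
Assemble and solve the 4×4 MNA system:
  V(n1)=-24.66-19.49j  V(n2)=-17.62+5.198j  V(n3)=-0.1539+0.1916j  V(n4)=-17.31+5.110j

1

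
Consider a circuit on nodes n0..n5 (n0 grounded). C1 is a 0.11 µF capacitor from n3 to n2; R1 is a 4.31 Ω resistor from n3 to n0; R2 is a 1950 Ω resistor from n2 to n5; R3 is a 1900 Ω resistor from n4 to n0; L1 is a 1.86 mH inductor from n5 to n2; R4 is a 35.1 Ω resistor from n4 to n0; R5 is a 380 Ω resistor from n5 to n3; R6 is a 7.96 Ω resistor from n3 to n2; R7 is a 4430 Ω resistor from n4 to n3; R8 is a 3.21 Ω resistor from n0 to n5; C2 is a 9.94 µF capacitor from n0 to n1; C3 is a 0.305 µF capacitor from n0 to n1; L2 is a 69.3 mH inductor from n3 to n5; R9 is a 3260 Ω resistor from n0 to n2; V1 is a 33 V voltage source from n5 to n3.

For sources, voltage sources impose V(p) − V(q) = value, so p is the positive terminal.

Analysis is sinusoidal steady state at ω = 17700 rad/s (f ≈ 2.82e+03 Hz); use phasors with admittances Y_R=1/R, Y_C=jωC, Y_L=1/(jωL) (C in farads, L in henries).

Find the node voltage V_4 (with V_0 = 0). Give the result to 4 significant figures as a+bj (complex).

Element admittances at ω=17700 rad/s:
  Y(C1) = 0.000+0.001947j S between n3,n2
  Y(R1) = 0.2320+0.000j S between n3,n0
  Y(R2) = 0.0005128+0.000j S between n2,n5
  Y(R3) = 0.0005263+0.000j S between n4,n0
  Y(L1) = 0.000-0.03037j S between n5,n2
  Y(R4) = 0.02849+0.000j S between n4,n0
  Y(R5) = 0.002632+0.000j S between n5,n3
  Y(R6) = 0.1256+0.000j S between n3,n2
  Y(R7) = 0.0002257+0.000j S between n4,n3
  Y(R8) = 0.3115+0.000j S between n0,n5
  Y(C2) = 0.000+0.1759j S between n0,n1
  Y(C3) = 0.000+0.005398j S between n0,n1
  Y(L2) = 0.000-0.0008153j S between n3,n5
  Y(R9) = 0.0003067+0.000j S between n0,n2
  V1: constraint V(n5)−V(n3) = 33
Assemble and solve the 6×6 MNA system:
  V(n1)=0.000+0.000j  V(n2)=-17.03-7.503j  V(n3)=-18.90+0.004233j  V(n4)=-0.1459+3.267e-05j  V(n5)=14.10+0.004233j
  i(V1)=-4.725+0.9674j

-0.1459+3.267e-05j V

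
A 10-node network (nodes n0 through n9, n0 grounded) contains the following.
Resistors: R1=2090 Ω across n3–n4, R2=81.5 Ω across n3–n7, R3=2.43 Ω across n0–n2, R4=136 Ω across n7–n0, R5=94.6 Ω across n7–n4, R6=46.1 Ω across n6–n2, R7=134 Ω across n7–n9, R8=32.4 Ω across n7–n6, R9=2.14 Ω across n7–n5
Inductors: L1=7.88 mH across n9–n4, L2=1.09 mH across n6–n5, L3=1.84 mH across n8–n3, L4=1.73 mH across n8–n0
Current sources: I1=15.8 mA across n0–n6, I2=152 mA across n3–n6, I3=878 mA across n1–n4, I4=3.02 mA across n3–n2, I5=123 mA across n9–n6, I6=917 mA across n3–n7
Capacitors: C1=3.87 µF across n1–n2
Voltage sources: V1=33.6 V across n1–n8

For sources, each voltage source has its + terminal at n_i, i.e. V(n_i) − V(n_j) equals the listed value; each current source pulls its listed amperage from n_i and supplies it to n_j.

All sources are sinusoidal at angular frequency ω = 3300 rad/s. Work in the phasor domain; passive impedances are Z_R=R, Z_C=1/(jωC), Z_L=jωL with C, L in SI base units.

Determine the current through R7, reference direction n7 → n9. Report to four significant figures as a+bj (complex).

-0.2893+0.04947j A

Element admittances at ω=3300 rad/s:
  Y(R1) = 0.0004785+0.000j S between n3,n4
  Y(R2) = 0.01227+0.000j S between n3,n7
  Y(L1) = 0.000-0.03846j S between n9,n4
  Y(R3) = 0.4115+0.000j S between n0,n2
  I1: injects 0.0158 A into n6 (from n0)
  Y(R4) = 0.007353+0.000j S between n7,n0
  I2: injects 0.152 A into n6 (from n3)
  I3: injects 0.878 A into n4 (from n1)
  I4: injects 0.00302 A into n2 (from n3)
  Y(R5) = 0.01057+0.000j S between n7,n4
  Y(R6) = 0.02169+0.000j S between n6,n2
  Y(L2) = 0.000-0.2780j S between n6,n5
  I5: injects 0.123 A into n6 (from n9)
  Y(R7) = 0.007463+0.000j S between n7,n9
  Y(L3) = 0.000-0.1647j S between n8,n3
  Y(C1) = 0.000+0.01277j S between n1,n2
  Y(R8) = 0.03086+0.000j S between n7,n6
  I6: injects 0.917 A into n7 (from n3)
  Y(L4) = 0.000-0.1752j S between n8,n0
  Y(R9) = 0.4673+0.000j S between n7,n5
  V1: constraint V(n1)−V(n8) = 33.6
Assemble and solve the 10×10 MNA system:
  V(n1)=35.33-8.171j  V(n2)=2.638+0.7704j  V(n3)=1.029-10.84j  V(n4)=89.23+2.120j  V(n5)=47.85-1.634j  V(n6)=47.28-3.860j  V(n7)=49.17-1.973j  V(n8)=1.727-8.171j  V(n9)=87.94-8.603j
  i(V1)=-0.9922-0.4175j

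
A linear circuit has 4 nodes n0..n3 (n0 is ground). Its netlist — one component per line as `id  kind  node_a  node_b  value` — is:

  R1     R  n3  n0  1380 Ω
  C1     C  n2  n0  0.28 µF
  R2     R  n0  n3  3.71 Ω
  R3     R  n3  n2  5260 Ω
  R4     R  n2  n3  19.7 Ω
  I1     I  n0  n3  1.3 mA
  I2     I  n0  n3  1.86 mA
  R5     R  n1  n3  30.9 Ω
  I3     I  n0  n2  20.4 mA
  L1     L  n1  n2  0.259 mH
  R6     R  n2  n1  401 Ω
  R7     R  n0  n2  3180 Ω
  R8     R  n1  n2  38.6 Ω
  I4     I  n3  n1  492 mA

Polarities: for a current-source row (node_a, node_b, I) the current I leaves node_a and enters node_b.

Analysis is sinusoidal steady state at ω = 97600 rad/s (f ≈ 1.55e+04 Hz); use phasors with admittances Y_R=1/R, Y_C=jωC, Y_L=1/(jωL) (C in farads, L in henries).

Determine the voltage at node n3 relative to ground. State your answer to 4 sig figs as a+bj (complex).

-0.2166-0.3536j V

MNA unknowns: 3 node voltages V₁..V_3
R1: Y=0.0007246+0.000j on G[3,0]
C1: Y=0.000+0.02733j on G[2,0]
R2: Y=0.2695+0.000j on G[0,3]
R3: Y=0.0001901+0.000j on G[3,2]
R4: Y=0.05076+0.000j on G[2,3]
I1: z[0]−=0.0013, z[3]+=0.0013
I2: z[0]−=0.00186, z[3]+=0.00186
R5: Y=0.03236+0.000j on G[1,3]
I3: z[0]−=0.0204, z[2]+=0.0204
L1: Y=0.000-0.03956j on G[1,2]
R6: Y=0.002494+0.000j on G[2,1]
R7: Y=0.0003145+0.000j on G[0,2]
R8: Y=0.02591+0.000j on G[1,2]
I4: z[3]−=0.492, z[1]+=0.492
solve → V1=7.180+0.8026j, V2=3.531-2.963j, V3=-0.2166-0.3536j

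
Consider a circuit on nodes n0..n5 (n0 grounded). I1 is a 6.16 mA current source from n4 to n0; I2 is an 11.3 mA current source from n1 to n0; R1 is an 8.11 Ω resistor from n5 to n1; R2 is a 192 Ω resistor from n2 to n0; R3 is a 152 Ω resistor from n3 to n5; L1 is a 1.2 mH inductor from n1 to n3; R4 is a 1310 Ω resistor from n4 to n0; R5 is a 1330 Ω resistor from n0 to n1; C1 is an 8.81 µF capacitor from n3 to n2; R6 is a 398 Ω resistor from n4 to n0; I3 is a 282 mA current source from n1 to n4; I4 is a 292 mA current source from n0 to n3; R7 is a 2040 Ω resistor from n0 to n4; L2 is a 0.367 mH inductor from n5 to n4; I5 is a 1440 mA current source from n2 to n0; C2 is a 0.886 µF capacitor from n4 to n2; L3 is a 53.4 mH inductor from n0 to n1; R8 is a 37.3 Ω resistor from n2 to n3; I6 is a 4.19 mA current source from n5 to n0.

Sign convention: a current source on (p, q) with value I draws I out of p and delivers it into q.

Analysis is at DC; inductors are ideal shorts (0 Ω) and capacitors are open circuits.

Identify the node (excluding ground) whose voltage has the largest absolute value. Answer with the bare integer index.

MNA unknowns: 5 node voltages V₁..V_5 plus 3 source currents (L1, L2, L3)
I1: z[4]−=0.00616, z[0]+=0.00616
I2: z[1]−=0.0113, z[0]+=0.0113
R1: Y=0.1233 on G[5,1]
R2: Y=0.005208 on G[2,0]
R3: Y=0.006579 on G[3,5]
L1: row V1−V3=0, i_L1 at 1,3
R4: Y=0.0007634 on G[4,0]
R5: Y=0.0007519 on G[0,1]
C1: Y=0.000 on G[3,2]
R6: Y=0.002513 on G[4,0]
I3: z[1]−=0.282, z[4]+=0.282
I4: z[0]−=0.292, z[3]+=0.292
R7: Y=0.0004902 on G[0,4]
L2: row V5−V4=0, i_L2 at 5,4
I5: z[2]−=1.44, z[0]+=1.44
C2: Y=0.000 on G[4,2]
L3: row V0−V1=0, i_L3 at 0,1
R8: Y=0.02681 on G[2,3]
I6: z[5]−=0.00419, z[0]+=0.00419
solve → V1=0.000, V2=-44.97, V3=0.000, V4=2.033, V5=2.033
aux → i_L1=0.9004, i_L2=-0.2682, i_L3=0.9431

2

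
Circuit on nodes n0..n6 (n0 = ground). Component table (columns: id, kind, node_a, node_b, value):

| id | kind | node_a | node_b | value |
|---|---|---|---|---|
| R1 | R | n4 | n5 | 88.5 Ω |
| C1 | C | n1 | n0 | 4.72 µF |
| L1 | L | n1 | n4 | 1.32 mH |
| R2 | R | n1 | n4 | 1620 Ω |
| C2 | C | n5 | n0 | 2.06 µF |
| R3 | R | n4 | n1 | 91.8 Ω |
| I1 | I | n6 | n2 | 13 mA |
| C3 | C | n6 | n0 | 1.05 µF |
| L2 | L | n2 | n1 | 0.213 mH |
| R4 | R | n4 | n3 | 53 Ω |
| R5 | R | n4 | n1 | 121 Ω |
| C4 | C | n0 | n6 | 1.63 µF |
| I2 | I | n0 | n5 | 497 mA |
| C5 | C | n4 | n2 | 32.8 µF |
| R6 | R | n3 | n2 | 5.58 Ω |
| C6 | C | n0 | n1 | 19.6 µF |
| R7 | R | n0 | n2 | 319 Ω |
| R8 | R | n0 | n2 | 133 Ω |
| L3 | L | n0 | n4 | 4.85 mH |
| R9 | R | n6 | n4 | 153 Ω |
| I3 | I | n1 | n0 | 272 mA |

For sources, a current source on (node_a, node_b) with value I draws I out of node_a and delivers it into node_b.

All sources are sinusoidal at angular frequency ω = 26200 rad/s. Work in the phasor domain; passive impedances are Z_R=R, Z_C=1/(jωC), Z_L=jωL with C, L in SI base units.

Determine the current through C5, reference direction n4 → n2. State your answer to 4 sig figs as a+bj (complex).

MNA unknowns: 6 node voltages V₁..V_6
R1: Y=0.01130+0.000j on G[4,5]
C1: Y=0.000+0.1237j on G[1,0]
L1: Y=0.000-0.02892j on G[1,4]
R2: Y=0.0006173+0.000j on G[1,4]
C2: Y=0.000+0.05397j on G[5,0]
R3: Y=0.01089+0.000j on G[4,1]
I1: z[6]−=0.013, z[2]+=0.013
C3: Y=0.000+0.02751j on G[6,0]
L2: Y=0.000-0.1792j on G[2,1]
R4: Y=0.01887+0.000j on G[4,3]
R5: Y=0.008264+0.000j on G[4,1]
C4: Y=0.000+0.04271j on G[0,6]
I2: z[0]−=0.497, z[5]+=0.497
C5: Y=0.000+0.8594j on G[4,2]
R6: Y=0.1792+0.000j on G[3,2]
C6: Y=0.000+0.5135j on G[0,1]
R7: Y=0.003135+0.000j on G[0,2]
R8: Y=0.007519+0.000j on G[0,2]
L3: Y=0.000-0.007870j on G[0,4]
R9: Y=0.006536+0.000j on G[6,4]
I3: z[1]−=0.272, z[0]+=0.272
solve → V1=-0.1725+0.3910j, V2=0.3766+0.4598j, V3=0.3663+0.4592j, V4=0.2680+0.4537j, V5=1.949-8.857j, V6=0.02709+0.1627j

0.005184-0.09340j A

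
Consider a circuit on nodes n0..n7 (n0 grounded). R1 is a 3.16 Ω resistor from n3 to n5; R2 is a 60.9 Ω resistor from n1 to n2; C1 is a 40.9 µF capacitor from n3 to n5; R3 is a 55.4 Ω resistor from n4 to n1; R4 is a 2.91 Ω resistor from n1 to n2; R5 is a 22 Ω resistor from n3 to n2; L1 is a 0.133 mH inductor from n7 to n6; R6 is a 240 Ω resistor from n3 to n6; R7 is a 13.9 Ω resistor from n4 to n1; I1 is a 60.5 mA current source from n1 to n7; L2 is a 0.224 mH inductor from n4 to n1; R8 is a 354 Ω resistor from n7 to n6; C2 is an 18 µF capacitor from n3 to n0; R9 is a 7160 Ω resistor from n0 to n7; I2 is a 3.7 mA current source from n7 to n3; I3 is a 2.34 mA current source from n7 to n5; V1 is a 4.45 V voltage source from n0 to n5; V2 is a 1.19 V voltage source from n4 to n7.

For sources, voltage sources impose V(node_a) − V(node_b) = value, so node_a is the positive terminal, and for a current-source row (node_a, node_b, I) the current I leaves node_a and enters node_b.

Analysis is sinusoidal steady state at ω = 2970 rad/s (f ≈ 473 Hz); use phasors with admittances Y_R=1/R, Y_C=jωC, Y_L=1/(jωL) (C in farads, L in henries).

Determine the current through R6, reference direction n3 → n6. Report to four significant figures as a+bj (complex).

Element admittances at ω=2970 rad/s:
  Y(R1) = 0.3165+0.000j S between n3,n5
  Y(R2) = 0.01642+0.000j S between n1,n2
  Y(C1) = 0.000+0.1215j S between n3,n5
  Y(R3) = 0.01805+0.000j S between n4,n1
  Y(R4) = 0.3436+0.000j S between n1,n2
  Y(R5) = 0.04545+0.000j S between n3,n2
  Y(L1) = 0.000-2.532j S between n7,n6
  Y(R6) = 0.004167+0.000j S between n3,n6
  Y(R7) = 0.07194+0.000j S between n4,n1
  I1: injects 0.0605 A into n7 (from n1)
  Y(L2) = 0.000-1.503j S between n4,n1
  Y(R8) = 0.002825+0.000j S between n7,n6
  Y(C2) = 0.000+0.05346j S between n3,n0
  Y(R9) = 0.0001397+0.000j S between n0,n7
  I2: injects 0.0037 A into n3 (from n7)
  I3: injects 0.00234 A into n5 (from n7)
  V1: constraint V(n0)−V(n5) = 4.45
  V2: constraint V(n4)−V(n7) = 1.19
Assemble and solve the 9×9 MNA system:
  V(n1)=-4.143+0.5719j  V(n2)=-4.143+0.5725j  V(n3)=-4.136+0.5777j  V(n4)=-4.141+0.6118j  V(n5)=-4.450+0.000j  V(n6)=-5.331+0.6138j  V(n7)=-5.331+0.6118j
  i(V1)=-0.03163-0.2210j  i(V2)=-0.06018+0.0002355j

0.004980-0.0001501j A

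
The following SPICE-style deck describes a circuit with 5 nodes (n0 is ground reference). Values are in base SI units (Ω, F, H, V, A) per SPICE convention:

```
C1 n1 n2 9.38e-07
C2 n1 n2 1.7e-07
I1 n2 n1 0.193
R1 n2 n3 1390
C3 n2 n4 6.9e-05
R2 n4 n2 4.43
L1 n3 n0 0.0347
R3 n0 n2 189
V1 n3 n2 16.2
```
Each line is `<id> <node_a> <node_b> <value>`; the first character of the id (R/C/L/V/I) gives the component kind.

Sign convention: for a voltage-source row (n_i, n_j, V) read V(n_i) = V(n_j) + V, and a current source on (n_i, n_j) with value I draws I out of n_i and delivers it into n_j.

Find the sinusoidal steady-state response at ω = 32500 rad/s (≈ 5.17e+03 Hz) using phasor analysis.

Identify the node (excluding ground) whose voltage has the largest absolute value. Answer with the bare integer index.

MNA unknowns: 4 node voltages V₁..V_4 plus 1 source current (V1)
C1: Y=0.000+0.03048j on G[1,2]
C2: Y=0.000+0.005525j on G[1,2]
I1: z[2]−=0.193, z[1]+=0.193
R1: Y=0.0007194+0.000j on G[2,3]
C3: Y=0.000+2.242j on G[2,4]
R2: Y=0.2257+0.000j on G[4,2]
L1: Y=0.000-0.0008867j on G[3,0]
R3: Y=0.005291+0.000j on G[0,2]
V1: row V3−V2=16.2, i_V1 at 3,2
solve → V1=-0.4426-2.719j, V2=-0.4426+2.641j, V3=15.76+2.641j, V4=-0.4426+2.641j
aux → i_V1=-0.01400+0.01397j

3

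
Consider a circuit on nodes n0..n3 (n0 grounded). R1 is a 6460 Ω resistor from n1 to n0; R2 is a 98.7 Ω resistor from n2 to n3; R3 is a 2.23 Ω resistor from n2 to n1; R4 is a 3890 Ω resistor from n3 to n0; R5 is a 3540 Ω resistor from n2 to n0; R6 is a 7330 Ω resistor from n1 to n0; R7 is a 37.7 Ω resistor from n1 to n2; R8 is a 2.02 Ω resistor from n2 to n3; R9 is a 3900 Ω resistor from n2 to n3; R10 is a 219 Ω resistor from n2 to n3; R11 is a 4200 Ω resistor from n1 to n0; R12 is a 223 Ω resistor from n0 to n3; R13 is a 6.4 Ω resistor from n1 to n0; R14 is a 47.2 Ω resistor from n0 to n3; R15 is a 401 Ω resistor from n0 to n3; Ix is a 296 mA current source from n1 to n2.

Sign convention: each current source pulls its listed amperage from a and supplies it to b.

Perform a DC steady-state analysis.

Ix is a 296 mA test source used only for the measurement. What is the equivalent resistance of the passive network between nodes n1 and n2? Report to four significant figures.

R_eq = 2.007 Ω

MNA unknowns: 3 node voltages V₁..V_3
R1: Y=0.0001548 on G[1,0]
R2: Y=0.01013 on G[2,3]
R3: Y=0.4484 on G[2,1]
R4: Y=0.0002571 on G[3,0]
R5: Y=0.0002825 on G[2,0]
R6: Y=0.0001364 on G[1,0]
R7: Y=0.02653 on G[1,2]
R8: Y=0.4950 on G[2,3]
R9: Y=0.0002564 on G[2,3]
R10: Y=0.004566 on G[2,3]
R11: Y=0.0002381 on G[1,0]
R12: Y=0.004484 on G[0,3]
R13: Y=0.1562 on G[1,0]
R14: Y=0.02119 on G[0,3]
R15: Y=0.002494 on G[0,3]
Ix: z[1]−=0.296, z[2]+=0.296
solve → V1=-0.08786, V2=0.5064, V3=0.4796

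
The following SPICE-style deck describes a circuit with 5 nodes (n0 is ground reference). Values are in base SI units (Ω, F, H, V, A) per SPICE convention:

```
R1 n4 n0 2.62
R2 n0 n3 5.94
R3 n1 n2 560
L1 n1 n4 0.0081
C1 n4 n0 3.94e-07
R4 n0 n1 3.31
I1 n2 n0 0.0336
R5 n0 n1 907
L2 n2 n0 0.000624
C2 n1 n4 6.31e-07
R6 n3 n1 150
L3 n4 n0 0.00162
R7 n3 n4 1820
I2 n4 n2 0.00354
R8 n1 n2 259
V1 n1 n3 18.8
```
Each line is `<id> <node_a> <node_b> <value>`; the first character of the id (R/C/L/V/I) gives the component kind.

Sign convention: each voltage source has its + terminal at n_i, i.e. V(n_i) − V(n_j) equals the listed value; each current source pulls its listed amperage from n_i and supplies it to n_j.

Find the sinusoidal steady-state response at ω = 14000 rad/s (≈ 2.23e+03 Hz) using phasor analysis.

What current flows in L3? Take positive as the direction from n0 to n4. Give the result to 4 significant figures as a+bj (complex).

MNA unknowns: 4 node voltages V₁..V_4 plus 1 source current (V1)
R1: Y=0.3817+0.000j on G[4,0]
R2: Y=0.1684+0.000j on G[0,3]
R3: Y=0.001786+0.000j on G[1,2]
L1: Y=0.000-0.008818j on G[1,4]
C1: Y=0.000+0.005516j on G[4,0]
R4: Y=0.3021+0.000j on G[0,1]
I1: z[2]−=0.0336, z[0]+=0.0336
R5: Y=0.001103+0.000j on G[0,1]
L2: Y=0.000-0.1145j on G[2,0]
C2: Y=0.000+0.008834j on G[1,4]
R6: Y=0.006667+0.000j on G[3,1]
L3: Y=0.000-0.04409j on G[4,0]
R7: Y=0.0005495+0.000j on G[3,4]
I2: z[4]−=0.00354, z[2]+=0.00354
R8: Y=0.003861+0.000j on G[1,2]
V1: row V1−V3=18.8, i_V1 at 1,3
solve → V1=6.646+0.0005479j, V2=0.003184+0.06509j, V3=-12.15+0.0005479j, V4=-0.02649-0.002399j
aux → i_V1=-2.178+9.386e-05j

0.0001058-0.001168j A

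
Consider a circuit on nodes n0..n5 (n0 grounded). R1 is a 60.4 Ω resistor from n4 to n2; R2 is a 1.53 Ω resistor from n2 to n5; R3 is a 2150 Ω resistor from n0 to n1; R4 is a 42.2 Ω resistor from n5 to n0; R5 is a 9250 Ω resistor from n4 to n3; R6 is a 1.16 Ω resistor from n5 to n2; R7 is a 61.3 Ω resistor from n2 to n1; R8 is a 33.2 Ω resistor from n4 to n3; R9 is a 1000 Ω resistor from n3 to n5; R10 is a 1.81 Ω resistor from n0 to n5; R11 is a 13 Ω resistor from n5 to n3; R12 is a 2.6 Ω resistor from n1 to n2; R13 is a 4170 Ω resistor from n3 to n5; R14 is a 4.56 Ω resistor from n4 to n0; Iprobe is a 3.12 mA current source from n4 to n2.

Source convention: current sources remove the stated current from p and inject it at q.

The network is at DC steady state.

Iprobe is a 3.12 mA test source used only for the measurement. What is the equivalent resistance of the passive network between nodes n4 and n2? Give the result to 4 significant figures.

R_eq = 5.617 Ω

Apply KCL at each of the 5 non-ground nodes and solve the resulting linear system.
Node n1: branches {R3, R7, R12} → V_1 = 0.006172
Node n2: branches {R1, R2, R6, R7, R12, Iprobe} → V_2 = 0.006179
Node n3: branches {R5, R8, R9, R11, R13} → V_3 = -5.378e-05
Node n4: branches {R1, R5, R8, R14, Iprobe} → V_4 = -0.01135
Node n5: branches {R2, R4, R6, R9, R10, R11, R13} → V_5 = 0.004314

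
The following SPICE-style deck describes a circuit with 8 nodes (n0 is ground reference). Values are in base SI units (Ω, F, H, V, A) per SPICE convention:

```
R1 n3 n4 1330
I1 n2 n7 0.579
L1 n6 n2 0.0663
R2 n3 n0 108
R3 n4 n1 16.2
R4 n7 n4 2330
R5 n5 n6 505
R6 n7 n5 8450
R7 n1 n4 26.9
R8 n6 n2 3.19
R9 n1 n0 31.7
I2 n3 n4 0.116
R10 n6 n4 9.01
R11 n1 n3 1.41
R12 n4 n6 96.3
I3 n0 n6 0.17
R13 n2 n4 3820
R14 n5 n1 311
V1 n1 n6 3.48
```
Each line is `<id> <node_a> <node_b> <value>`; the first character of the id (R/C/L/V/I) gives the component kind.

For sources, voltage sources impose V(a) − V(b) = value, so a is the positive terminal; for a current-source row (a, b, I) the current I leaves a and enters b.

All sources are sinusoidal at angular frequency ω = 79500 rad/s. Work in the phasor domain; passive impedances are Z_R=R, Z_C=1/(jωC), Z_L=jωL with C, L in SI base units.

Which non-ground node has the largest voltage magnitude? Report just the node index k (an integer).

Element admittances at ω=79500 rad/s:
  Y(R1) = 0.0007519+0.000j S between n3,n4
  I1: injects 0.579 A into n7 (from n2)
  Y(L1) = 0.000-0.0001897j S between n6,n2
  Y(R2) = 0.009259+0.000j S between n3,n0
  Y(R3) = 0.06173+0.000j S between n4,n1
  Y(R4) = 0.0004292+0.000j S between n7,n4
  Y(R5) = 0.001980+0.000j S between n5,n6
  Y(R6) = 0.0001183+0.000j S between n7,n5
  Y(R7) = 0.03717+0.000j S between n1,n4
  Y(R8) = 0.3135+0.000j S between n6,n2
  Y(R9) = 0.03155+0.000j S between n1,n0
  I2: injects 0.116 A into n4 (from n3)
  Y(R10) = 0.1110+0.000j S between n6,n4
  Y(R11) = 0.7092+0.000j S between n1,n3
  Y(R12) = 0.01038+0.000j S between n4,n6
  I3: injects 0.17 A into n6 (from n0)
  Y(R13) = 0.0002618+0.000j S between n2,n4
  Y(R14) = 0.003215+0.000j S between n5,n1
  V1: constraint V(n1)−V(n6) = 3.48
Assemble and solve the 8×8 MNA system:
  V(n1)=4.215+0.000j  V(n2)=-1.107-0.001114j  V(n3)=4.000+0.000j  V(n4)=4.883-1.317e-06j  V(n5)=26.59+0.000j  V(n6)=0.7349+0.000j  V(n7)=1067+0.000j
  i(V1)=-0.1473-1.313e-07j

7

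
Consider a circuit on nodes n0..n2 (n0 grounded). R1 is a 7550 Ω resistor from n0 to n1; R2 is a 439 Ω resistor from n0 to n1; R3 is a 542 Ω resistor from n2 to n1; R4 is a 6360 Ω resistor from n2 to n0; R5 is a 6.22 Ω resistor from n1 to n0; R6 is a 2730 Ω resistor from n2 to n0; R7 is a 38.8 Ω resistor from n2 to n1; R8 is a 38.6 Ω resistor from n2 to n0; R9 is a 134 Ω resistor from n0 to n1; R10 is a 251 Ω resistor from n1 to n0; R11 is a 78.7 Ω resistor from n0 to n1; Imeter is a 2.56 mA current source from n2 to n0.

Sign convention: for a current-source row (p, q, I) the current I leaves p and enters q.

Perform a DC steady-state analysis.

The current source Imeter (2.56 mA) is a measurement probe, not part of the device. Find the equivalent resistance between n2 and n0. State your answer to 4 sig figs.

R_eq = 19.80 Ω

Element admittances at DC:
  Y(R1) = 0.0001325 S between n0,n1
  Y(R2) = 0.002278 S between n0,n1
  Y(R3) = 0.001845 S between n2,n1
  Y(R4) = 0.0001572 S between n2,n0
  Y(R5) = 0.1608 S between n1,n0
  Y(R6) = 0.0003663 S between n2,n0
  Y(R7) = 0.02577 S between n2,n1
  Y(R8) = 0.02591 S between n2,n0
  Y(R9) = 0.007463 S between n0,n1
  Y(R10) = 0.003984 S between n1,n0
  Y(R11) = 0.01271 S between n0,n1
  Imeter: injects 0.00256 A into n0 (from n2)
Assemble and solve the 2×2 MNA system:
  V(n1)=-0.006513  V(n2)=-0.05069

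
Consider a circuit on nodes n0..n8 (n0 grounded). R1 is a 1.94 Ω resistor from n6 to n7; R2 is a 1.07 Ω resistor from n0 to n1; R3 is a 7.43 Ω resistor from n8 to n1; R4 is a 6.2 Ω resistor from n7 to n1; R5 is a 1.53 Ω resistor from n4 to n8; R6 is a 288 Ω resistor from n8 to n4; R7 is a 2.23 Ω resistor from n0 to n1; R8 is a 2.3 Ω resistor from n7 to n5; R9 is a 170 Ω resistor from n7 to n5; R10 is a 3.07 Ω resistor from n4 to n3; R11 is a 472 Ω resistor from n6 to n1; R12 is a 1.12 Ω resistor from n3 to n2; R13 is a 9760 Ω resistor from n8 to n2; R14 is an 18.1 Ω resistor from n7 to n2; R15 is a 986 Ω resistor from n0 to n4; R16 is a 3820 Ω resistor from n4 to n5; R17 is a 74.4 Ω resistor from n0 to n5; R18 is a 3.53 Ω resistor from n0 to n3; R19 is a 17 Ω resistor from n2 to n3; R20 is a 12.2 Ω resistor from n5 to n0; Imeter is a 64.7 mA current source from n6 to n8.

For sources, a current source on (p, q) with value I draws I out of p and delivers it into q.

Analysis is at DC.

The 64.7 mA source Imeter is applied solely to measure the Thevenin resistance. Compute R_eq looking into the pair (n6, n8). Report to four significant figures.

Element admittances at DC:
  Y(R1) = 0.5155 S between n6,n7
  Y(R2) = 0.9346 S between n0,n1
  Y(R3) = 0.1346 S between n8,n1
  Y(R4) = 0.1613 S between n7,n1
  Y(R5) = 0.6536 S between n4,n8
  Y(R6) = 0.003472 S between n8,n4
  Y(R7) = 0.4484 S between n0,n1
  Y(R8) = 0.4348 S between n7,n5
  Y(R9) = 0.005882 S between n7,n5
  Y(R10) = 0.3257 S between n4,n3
  Y(R11) = 0.002119 S between n6,n1
  Y(R12) = 0.8929 S between n3,n2
  Y(R13) = 0.0001025 S between n8,n2
  Y(R14) = 0.05525 S between n7,n2
  Y(R15) = 0.001014 S between n0,n4
  Y(R16) = 0.0002618 S between n4,n5
  Y(R17) = 0.01344 S between n0,n5
  Y(R18) = 0.2833 S between n0,n3
  Y(R19) = 0.05882 S between n2,n3
  Y(R20) = 0.08197 S between n5,n0
  Imeter: injects 0.0647 A into n8 (from n6)
Assemble and solve the 8×8 MNA system:
  V(n1)=-0.002399  V(n2)=0.05347  V(n3)=0.06863  V(n4)=0.1726  V(n5)=-0.1708  V(n6)=-0.3322  V(n7)=-0.2080  V(n8)=0.2246

R_eq = 8.605 Ω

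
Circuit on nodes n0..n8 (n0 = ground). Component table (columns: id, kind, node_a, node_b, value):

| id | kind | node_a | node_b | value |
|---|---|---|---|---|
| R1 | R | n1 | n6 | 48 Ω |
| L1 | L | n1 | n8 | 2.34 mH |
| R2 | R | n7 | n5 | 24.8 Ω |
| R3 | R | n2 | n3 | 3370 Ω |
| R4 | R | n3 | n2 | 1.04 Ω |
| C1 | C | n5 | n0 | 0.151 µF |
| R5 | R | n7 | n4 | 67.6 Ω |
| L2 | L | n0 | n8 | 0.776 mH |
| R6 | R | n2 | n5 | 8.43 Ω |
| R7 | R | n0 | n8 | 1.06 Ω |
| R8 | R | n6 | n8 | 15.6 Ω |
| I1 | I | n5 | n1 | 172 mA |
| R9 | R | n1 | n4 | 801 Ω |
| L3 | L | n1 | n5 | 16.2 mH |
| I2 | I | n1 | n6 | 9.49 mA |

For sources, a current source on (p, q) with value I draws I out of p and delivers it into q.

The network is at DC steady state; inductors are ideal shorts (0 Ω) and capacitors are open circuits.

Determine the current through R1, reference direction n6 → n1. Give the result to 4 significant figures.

Element admittances at DC:
  Y(R1) = 0.02083 S between n1,n6
  L1: short n1↔n8 (DC inductor)
  Y(R2) = 0.04032 S between n7,n5
  Y(R3) = 0.0002967 S between n2,n3
  Y(R4) = 0.9615 S between n3,n2
  Y(C1) = 0.000 S between n5,n0
  Y(R5) = 0.01479 S between n7,n4
  L2: short n0↔n8 (DC inductor)
  Y(R6) = 0.1186 S between n2,n5
  Y(R7) = 0.9434 S between n0,n8
  Y(R8) = 0.06410 S between n6,n8
  I1: injects 0.172 A into n1 (from n5)
  Y(R9) = 0.001248 S between n1,n4
  L3: short n1↔n5 (DC inductor)
  I2: injects 0.00949 A into n6 (from n1)
Assemble and solve the 11×11 MNA system:
  V(n1)=0.000  V(n2)=0.000  V(n3)=0.000  V(n4)=0.000  V(n5)=0.000  V(n6)=0.1117  V(n7)=0.000  V(n8)=0.000
  i(L1)=-0.007162  i(L2)=0.000  i(L3)=0.1720

0.002328 A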